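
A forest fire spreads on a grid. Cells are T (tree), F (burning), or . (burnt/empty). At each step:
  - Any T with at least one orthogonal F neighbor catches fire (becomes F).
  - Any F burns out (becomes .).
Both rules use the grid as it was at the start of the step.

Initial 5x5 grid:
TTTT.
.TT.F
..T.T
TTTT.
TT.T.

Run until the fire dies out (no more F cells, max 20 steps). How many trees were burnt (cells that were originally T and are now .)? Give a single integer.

Step 1: +1 fires, +1 burnt (F count now 1)
Step 2: +0 fires, +1 burnt (F count now 0)
Fire out after step 2
Initially T: 15, now '.': 11
Total burnt (originally-T cells now '.'): 1

Answer: 1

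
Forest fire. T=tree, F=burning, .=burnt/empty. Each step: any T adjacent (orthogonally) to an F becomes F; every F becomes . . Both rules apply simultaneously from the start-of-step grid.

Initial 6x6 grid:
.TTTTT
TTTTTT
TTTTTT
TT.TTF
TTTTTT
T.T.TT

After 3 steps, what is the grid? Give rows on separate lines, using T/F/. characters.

Step 1: 3 trees catch fire, 1 burn out
  .TTTTT
  TTTTTT
  TTTTTF
  TT.TF.
  TTTTTF
  T.T.TT
Step 2: 5 trees catch fire, 3 burn out
  .TTTTT
  TTTTTF
  TTTTF.
  TT.F..
  TTTTF.
  T.T.TF
Step 3: 5 trees catch fire, 5 burn out
  .TTTTF
  TTTTF.
  TTTF..
  TT....
  TTTF..
  T.T.F.

.TTTTF
TTTTF.
TTTF..
TT....
TTTF..
T.T.F.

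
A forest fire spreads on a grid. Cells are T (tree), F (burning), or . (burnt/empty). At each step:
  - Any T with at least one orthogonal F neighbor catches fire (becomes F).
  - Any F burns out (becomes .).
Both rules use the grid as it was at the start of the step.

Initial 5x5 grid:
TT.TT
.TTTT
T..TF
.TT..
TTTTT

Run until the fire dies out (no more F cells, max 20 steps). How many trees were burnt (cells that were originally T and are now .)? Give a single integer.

Step 1: +2 fires, +1 burnt (F count now 2)
Step 2: +2 fires, +2 burnt (F count now 2)
Step 3: +2 fires, +2 burnt (F count now 2)
Step 4: +1 fires, +2 burnt (F count now 1)
Step 5: +1 fires, +1 burnt (F count now 1)
Step 6: +1 fires, +1 burnt (F count now 1)
Step 7: +0 fires, +1 burnt (F count now 0)
Fire out after step 7
Initially T: 17, now '.': 17
Total burnt (originally-T cells now '.'): 9

Answer: 9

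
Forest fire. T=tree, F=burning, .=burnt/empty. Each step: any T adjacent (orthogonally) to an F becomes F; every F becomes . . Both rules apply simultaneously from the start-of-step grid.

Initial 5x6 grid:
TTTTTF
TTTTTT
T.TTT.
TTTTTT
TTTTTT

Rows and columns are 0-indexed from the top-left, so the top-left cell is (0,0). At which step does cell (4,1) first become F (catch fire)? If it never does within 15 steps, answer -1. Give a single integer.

Step 1: cell (4,1)='T' (+2 fires, +1 burnt)
Step 2: cell (4,1)='T' (+2 fires, +2 burnt)
Step 3: cell (4,1)='T' (+3 fires, +2 burnt)
Step 4: cell (4,1)='T' (+4 fires, +3 burnt)
Step 5: cell (4,1)='T' (+6 fires, +4 burnt)
Step 6: cell (4,1)='T' (+4 fires, +6 burnt)
Step 7: cell (4,1)='T' (+3 fires, +4 burnt)
Step 8: cell (4,1)='F' (+2 fires, +3 burnt)
  -> target ignites at step 8
Step 9: cell (4,1)='.' (+1 fires, +2 burnt)
Step 10: cell (4,1)='.' (+0 fires, +1 burnt)
  fire out at step 10

8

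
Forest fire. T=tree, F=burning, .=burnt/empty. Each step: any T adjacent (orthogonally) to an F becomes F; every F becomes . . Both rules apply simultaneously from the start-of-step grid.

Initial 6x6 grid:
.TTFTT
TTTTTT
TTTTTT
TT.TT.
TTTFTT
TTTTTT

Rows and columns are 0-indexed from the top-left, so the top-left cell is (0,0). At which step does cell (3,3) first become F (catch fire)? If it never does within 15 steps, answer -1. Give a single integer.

Step 1: cell (3,3)='F' (+7 fires, +2 burnt)
  -> target ignites at step 1
Step 2: cell (3,3)='.' (+10 fires, +7 burnt)
Step 3: cell (3,3)='.' (+8 fires, +10 burnt)
Step 4: cell (3,3)='.' (+5 fires, +8 burnt)
Step 5: cell (3,3)='.' (+1 fires, +5 burnt)
Step 6: cell (3,3)='.' (+0 fires, +1 burnt)
  fire out at step 6

1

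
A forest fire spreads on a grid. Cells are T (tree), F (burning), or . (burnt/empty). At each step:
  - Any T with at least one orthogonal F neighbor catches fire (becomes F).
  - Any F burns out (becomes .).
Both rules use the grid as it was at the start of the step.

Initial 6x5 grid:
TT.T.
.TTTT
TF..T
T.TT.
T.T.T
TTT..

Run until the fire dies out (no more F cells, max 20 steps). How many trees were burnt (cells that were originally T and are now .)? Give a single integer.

Answer: 17

Derivation:
Step 1: +2 fires, +1 burnt (F count now 2)
Step 2: +3 fires, +2 burnt (F count now 3)
Step 3: +3 fires, +3 burnt (F count now 3)
Step 4: +3 fires, +3 burnt (F count now 3)
Step 5: +2 fires, +3 burnt (F count now 2)
Step 6: +1 fires, +2 burnt (F count now 1)
Step 7: +1 fires, +1 burnt (F count now 1)
Step 8: +1 fires, +1 burnt (F count now 1)
Step 9: +1 fires, +1 burnt (F count now 1)
Step 10: +0 fires, +1 burnt (F count now 0)
Fire out after step 10
Initially T: 18, now '.': 29
Total burnt (originally-T cells now '.'): 17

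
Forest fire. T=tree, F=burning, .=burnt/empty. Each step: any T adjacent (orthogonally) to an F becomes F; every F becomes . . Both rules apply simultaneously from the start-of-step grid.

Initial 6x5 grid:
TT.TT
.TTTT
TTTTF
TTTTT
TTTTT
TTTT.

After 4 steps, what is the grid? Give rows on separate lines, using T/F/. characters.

Step 1: 3 trees catch fire, 1 burn out
  TT.TT
  .TTTF
  TTTF.
  TTTTF
  TTTTT
  TTTT.
Step 2: 5 trees catch fire, 3 burn out
  TT.TF
  .TTF.
  TTF..
  TTTF.
  TTTTF
  TTTT.
Step 3: 5 trees catch fire, 5 burn out
  TT.F.
  .TF..
  TF...
  TTF..
  TTTF.
  TTTT.
Step 4: 5 trees catch fire, 5 burn out
  TT...
  .F...
  F....
  TF...
  TTF..
  TTTF.

TT...
.F...
F....
TF...
TTF..
TTTF.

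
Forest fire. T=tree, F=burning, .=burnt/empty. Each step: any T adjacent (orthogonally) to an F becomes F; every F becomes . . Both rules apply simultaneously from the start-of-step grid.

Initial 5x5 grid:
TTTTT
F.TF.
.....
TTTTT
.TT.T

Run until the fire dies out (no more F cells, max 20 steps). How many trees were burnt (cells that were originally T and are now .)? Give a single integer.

Answer: 6

Derivation:
Step 1: +3 fires, +2 burnt (F count now 3)
Step 2: +3 fires, +3 burnt (F count now 3)
Step 3: +0 fires, +3 burnt (F count now 0)
Fire out after step 3
Initially T: 14, now '.': 17
Total burnt (originally-T cells now '.'): 6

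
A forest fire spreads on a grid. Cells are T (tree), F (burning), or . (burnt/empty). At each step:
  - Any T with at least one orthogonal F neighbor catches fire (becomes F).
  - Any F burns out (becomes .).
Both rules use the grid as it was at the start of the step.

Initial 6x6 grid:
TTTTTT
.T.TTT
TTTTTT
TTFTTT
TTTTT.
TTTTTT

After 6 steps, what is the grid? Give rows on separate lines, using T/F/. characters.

Step 1: 4 trees catch fire, 1 burn out
  TTTTTT
  .T.TTT
  TTFTTT
  TF.FTT
  TTFTT.
  TTTTTT
Step 2: 7 trees catch fire, 4 burn out
  TTTTTT
  .T.TTT
  TF.FTT
  F...FT
  TF.FT.
  TTFTTT
Step 3: 9 trees catch fire, 7 burn out
  TTTTTT
  .F.FTT
  F...FT
  .....F
  F...F.
  TF.FTT
Step 4: 6 trees catch fire, 9 burn out
  TFTFTT
  ....FT
  .....F
  ......
  ......
  F...FT
Step 5: 5 trees catch fire, 6 burn out
  F.F.FT
  .....F
  ......
  ......
  ......
  .....F
Step 6: 1 trees catch fire, 5 burn out
  .....F
  ......
  ......
  ......
  ......
  ......

.....F
......
......
......
......
......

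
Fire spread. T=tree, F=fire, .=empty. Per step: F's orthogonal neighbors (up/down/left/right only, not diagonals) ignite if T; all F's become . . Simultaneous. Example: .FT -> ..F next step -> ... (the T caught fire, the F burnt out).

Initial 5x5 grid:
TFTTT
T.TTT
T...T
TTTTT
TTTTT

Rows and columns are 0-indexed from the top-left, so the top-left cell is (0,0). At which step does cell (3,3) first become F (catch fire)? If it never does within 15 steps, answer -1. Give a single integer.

Step 1: cell (3,3)='T' (+2 fires, +1 burnt)
Step 2: cell (3,3)='T' (+3 fires, +2 burnt)
Step 3: cell (3,3)='T' (+3 fires, +3 burnt)
Step 4: cell (3,3)='T' (+2 fires, +3 burnt)
Step 5: cell (3,3)='T' (+3 fires, +2 burnt)
Step 6: cell (3,3)='T' (+3 fires, +3 burnt)
Step 7: cell (3,3)='F' (+3 fires, +3 burnt)
  -> target ignites at step 7
Step 8: cell (3,3)='.' (+1 fires, +3 burnt)
Step 9: cell (3,3)='.' (+0 fires, +1 burnt)
  fire out at step 9

7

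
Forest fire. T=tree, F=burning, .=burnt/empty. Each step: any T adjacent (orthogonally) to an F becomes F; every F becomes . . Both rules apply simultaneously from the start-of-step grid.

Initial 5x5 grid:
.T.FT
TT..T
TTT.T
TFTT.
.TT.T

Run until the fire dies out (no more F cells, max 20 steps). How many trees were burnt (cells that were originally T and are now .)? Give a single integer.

Answer: 14

Derivation:
Step 1: +5 fires, +2 burnt (F count now 5)
Step 2: +6 fires, +5 burnt (F count now 6)
Step 3: +3 fires, +6 burnt (F count now 3)
Step 4: +0 fires, +3 burnt (F count now 0)
Fire out after step 4
Initially T: 15, now '.': 24
Total burnt (originally-T cells now '.'): 14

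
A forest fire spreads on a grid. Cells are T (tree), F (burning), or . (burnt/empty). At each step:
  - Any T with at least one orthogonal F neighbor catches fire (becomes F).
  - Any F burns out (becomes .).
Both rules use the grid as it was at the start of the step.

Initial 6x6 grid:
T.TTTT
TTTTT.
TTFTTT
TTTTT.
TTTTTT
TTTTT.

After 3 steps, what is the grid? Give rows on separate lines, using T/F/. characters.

Step 1: 4 trees catch fire, 1 burn out
  T.TTTT
  TTFTT.
  TF.FTT
  TTFTT.
  TTTTTT
  TTTTT.
Step 2: 8 trees catch fire, 4 burn out
  T.FTTT
  TF.FT.
  F...FT
  TF.FT.
  TTFTTT
  TTTTT.
Step 3: 9 trees catch fire, 8 burn out
  T..FTT
  F...F.
  .....F
  F...F.
  TF.FTT
  TTFTT.

T..FTT
F...F.
.....F
F...F.
TF.FTT
TTFTT.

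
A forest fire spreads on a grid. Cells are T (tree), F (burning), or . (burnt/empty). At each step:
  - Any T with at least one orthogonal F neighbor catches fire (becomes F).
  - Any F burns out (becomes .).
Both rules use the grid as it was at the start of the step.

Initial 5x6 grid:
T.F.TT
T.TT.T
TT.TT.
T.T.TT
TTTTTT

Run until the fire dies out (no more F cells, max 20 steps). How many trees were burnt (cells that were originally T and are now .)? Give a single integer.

Answer: 18

Derivation:
Step 1: +1 fires, +1 burnt (F count now 1)
Step 2: +1 fires, +1 burnt (F count now 1)
Step 3: +1 fires, +1 burnt (F count now 1)
Step 4: +1 fires, +1 burnt (F count now 1)
Step 5: +1 fires, +1 burnt (F count now 1)
Step 6: +2 fires, +1 burnt (F count now 2)
Step 7: +2 fires, +2 burnt (F count now 2)
Step 8: +1 fires, +2 burnt (F count now 1)
Step 9: +2 fires, +1 burnt (F count now 2)
Step 10: +1 fires, +2 burnt (F count now 1)
Step 11: +1 fires, +1 burnt (F count now 1)
Step 12: +1 fires, +1 burnt (F count now 1)
Step 13: +2 fires, +1 burnt (F count now 2)
Step 14: +1 fires, +2 burnt (F count now 1)
Step 15: +0 fires, +1 burnt (F count now 0)
Fire out after step 15
Initially T: 21, now '.': 27
Total burnt (originally-T cells now '.'): 18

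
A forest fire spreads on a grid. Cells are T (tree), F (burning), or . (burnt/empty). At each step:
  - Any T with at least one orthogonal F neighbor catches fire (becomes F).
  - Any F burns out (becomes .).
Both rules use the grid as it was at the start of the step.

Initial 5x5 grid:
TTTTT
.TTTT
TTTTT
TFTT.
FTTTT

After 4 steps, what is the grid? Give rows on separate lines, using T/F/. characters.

Step 1: 4 trees catch fire, 2 burn out
  TTTTT
  .TTTT
  TFTTT
  F.FT.
  .FTTT
Step 2: 5 trees catch fire, 4 burn out
  TTTTT
  .FTTT
  F.FTT
  ...F.
  ..FTT
Step 3: 4 trees catch fire, 5 burn out
  TFTTT
  ..FTT
  ...FT
  .....
  ...FT
Step 4: 5 trees catch fire, 4 burn out
  F.FTT
  ...FT
  ....F
  .....
  ....F

F.FTT
...FT
....F
.....
....F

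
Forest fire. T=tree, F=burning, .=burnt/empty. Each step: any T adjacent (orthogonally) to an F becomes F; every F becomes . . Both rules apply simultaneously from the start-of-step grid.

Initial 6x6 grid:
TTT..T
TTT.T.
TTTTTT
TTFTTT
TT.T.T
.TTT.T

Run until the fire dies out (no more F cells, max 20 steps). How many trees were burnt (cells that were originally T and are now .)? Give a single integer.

Step 1: +3 fires, +1 burnt (F count now 3)
Step 2: +7 fires, +3 burnt (F count now 7)
Step 3: +8 fires, +7 burnt (F count now 8)
Step 4: +6 fires, +8 burnt (F count now 6)
Step 5: +2 fires, +6 burnt (F count now 2)
Step 6: +0 fires, +2 burnt (F count now 0)
Fire out after step 6
Initially T: 27, now '.': 35
Total burnt (originally-T cells now '.'): 26

Answer: 26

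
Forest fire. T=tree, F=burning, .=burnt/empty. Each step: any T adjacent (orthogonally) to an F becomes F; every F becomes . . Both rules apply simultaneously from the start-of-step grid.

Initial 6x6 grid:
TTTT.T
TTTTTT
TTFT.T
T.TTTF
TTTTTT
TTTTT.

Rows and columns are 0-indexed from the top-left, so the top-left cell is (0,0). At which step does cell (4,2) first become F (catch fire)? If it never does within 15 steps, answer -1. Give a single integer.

Step 1: cell (4,2)='T' (+7 fires, +2 burnt)
Step 2: cell (4,2)='F' (+8 fires, +7 burnt)
  -> target ignites at step 2
Step 3: cell (4,2)='.' (+10 fires, +8 burnt)
Step 4: cell (4,2)='.' (+4 fires, +10 burnt)
Step 5: cell (4,2)='.' (+1 fires, +4 burnt)
Step 6: cell (4,2)='.' (+0 fires, +1 burnt)
  fire out at step 6

2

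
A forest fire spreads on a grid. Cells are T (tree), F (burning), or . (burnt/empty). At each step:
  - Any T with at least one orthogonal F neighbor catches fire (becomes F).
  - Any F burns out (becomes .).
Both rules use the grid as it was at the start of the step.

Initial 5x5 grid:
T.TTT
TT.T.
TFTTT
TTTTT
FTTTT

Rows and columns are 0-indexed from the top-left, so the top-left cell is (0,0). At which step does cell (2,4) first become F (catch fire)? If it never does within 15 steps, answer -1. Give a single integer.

Step 1: cell (2,4)='T' (+6 fires, +2 burnt)
Step 2: cell (2,4)='T' (+4 fires, +6 burnt)
Step 3: cell (2,4)='F' (+5 fires, +4 burnt)
  -> target ignites at step 3
Step 4: cell (2,4)='.' (+3 fires, +5 burnt)
Step 5: cell (2,4)='.' (+2 fires, +3 burnt)
Step 6: cell (2,4)='.' (+0 fires, +2 burnt)
  fire out at step 6

3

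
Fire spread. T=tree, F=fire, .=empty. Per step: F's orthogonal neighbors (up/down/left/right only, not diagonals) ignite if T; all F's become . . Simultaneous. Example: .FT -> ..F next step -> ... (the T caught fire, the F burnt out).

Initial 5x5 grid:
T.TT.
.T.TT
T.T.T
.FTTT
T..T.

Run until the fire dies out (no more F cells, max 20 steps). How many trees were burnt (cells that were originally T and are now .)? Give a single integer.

Answer: 10

Derivation:
Step 1: +1 fires, +1 burnt (F count now 1)
Step 2: +2 fires, +1 burnt (F count now 2)
Step 3: +2 fires, +2 burnt (F count now 2)
Step 4: +1 fires, +2 burnt (F count now 1)
Step 5: +1 fires, +1 burnt (F count now 1)
Step 6: +1 fires, +1 burnt (F count now 1)
Step 7: +1 fires, +1 burnt (F count now 1)
Step 8: +1 fires, +1 burnt (F count now 1)
Step 9: +0 fires, +1 burnt (F count now 0)
Fire out after step 9
Initially T: 14, now '.': 21
Total burnt (originally-T cells now '.'): 10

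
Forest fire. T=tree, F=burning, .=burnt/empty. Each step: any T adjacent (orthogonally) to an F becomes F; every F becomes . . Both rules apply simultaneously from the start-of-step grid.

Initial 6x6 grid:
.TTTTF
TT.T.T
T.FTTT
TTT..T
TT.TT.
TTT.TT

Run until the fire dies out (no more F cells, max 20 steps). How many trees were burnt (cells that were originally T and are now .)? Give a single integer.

Step 1: +4 fires, +2 burnt (F count now 4)
Step 2: +5 fires, +4 burnt (F count now 5)
Step 3: +4 fires, +5 burnt (F count now 4)
Step 4: +4 fires, +4 burnt (F count now 4)
Step 5: +4 fires, +4 burnt (F count now 4)
Step 6: +0 fires, +4 burnt (F count now 0)
Fire out after step 6
Initially T: 25, now '.': 32
Total burnt (originally-T cells now '.'): 21

Answer: 21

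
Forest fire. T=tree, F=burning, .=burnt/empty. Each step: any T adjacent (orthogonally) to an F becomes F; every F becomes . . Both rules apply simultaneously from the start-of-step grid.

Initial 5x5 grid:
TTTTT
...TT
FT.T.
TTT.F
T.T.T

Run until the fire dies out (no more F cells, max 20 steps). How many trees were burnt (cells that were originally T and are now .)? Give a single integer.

Step 1: +3 fires, +2 burnt (F count now 3)
Step 2: +2 fires, +3 burnt (F count now 2)
Step 3: +1 fires, +2 burnt (F count now 1)
Step 4: +1 fires, +1 burnt (F count now 1)
Step 5: +0 fires, +1 burnt (F count now 0)
Fire out after step 5
Initially T: 15, now '.': 17
Total burnt (originally-T cells now '.'): 7

Answer: 7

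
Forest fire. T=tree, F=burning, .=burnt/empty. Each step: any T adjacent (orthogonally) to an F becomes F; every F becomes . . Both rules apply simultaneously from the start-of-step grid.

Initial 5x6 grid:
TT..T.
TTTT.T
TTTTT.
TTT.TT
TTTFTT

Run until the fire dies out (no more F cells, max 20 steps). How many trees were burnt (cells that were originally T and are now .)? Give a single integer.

Step 1: +2 fires, +1 burnt (F count now 2)
Step 2: +4 fires, +2 burnt (F count now 4)
Step 3: +5 fires, +4 burnt (F count now 5)
Step 4: +4 fires, +5 burnt (F count now 4)
Step 5: +3 fires, +4 burnt (F count now 3)
Step 6: +2 fires, +3 burnt (F count now 2)
Step 7: +1 fires, +2 burnt (F count now 1)
Step 8: +0 fires, +1 burnt (F count now 0)
Fire out after step 8
Initially T: 23, now '.': 28
Total burnt (originally-T cells now '.'): 21

Answer: 21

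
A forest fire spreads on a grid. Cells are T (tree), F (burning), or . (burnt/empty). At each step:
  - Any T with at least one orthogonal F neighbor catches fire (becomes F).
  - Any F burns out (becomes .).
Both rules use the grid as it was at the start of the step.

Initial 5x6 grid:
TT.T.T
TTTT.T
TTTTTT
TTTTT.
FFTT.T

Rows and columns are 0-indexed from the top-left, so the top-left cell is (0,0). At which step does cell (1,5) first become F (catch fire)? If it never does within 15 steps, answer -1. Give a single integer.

Step 1: cell (1,5)='T' (+3 fires, +2 burnt)
Step 2: cell (1,5)='T' (+4 fires, +3 burnt)
Step 3: cell (1,5)='T' (+4 fires, +4 burnt)
Step 4: cell (1,5)='T' (+5 fires, +4 burnt)
Step 5: cell (1,5)='T' (+2 fires, +5 burnt)
Step 6: cell (1,5)='T' (+2 fires, +2 burnt)
Step 7: cell (1,5)='F' (+1 fires, +2 burnt)
  -> target ignites at step 7
Step 8: cell (1,5)='.' (+1 fires, +1 burnt)
Step 9: cell (1,5)='.' (+0 fires, +1 burnt)
  fire out at step 9

7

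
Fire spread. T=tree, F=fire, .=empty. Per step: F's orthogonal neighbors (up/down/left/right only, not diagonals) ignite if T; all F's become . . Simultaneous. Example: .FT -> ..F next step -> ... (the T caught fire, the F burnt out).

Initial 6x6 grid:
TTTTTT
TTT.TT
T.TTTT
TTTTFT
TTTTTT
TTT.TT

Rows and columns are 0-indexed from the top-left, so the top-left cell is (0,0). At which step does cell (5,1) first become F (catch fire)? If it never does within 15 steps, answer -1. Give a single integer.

Step 1: cell (5,1)='T' (+4 fires, +1 burnt)
Step 2: cell (5,1)='T' (+7 fires, +4 burnt)
Step 3: cell (5,1)='T' (+6 fires, +7 burnt)
Step 4: cell (5,1)='T' (+6 fires, +6 burnt)
Step 5: cell (5,1)='F' (+5 fires, +6 burnt)
  -> target ignites at step 5
Step 6: cell (5,1)='.' (+3 fires, +5 burnt)
Step 7: cell (5,1)='.' (+1 fires, +3 burnt)
Step 8: cell (5,1)='.' (+0 fires, +1 burnt)
  fire out at step 8

5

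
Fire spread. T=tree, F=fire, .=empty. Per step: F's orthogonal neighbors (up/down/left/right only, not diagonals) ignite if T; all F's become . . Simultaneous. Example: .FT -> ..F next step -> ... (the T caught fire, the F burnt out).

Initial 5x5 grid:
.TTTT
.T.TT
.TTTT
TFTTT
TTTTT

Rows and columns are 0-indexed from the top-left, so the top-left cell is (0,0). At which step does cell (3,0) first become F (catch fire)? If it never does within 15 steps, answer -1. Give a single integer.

Step 1: cell (3,0)='F' (+4 fires, +1 burnt)
  -> target ignites at step 1
Step 2: cell (3,0)='.' (+5 fires, +4 burnt)
Step 3: cell (3,0)='.' (+4 fires, +5 burnt)
Step 4: cell (3,0)='.' (+4 fires, +4 burnt)
Step 5: cell (3,0)='.' (+2 fires, +4 burnt)
Step 6: cell (3,0)='.' (+1 fires, +2 burnt)
Step 7: cell (3,0)='.' (+0 fires, +1 burnt)
  fire out at step 7

1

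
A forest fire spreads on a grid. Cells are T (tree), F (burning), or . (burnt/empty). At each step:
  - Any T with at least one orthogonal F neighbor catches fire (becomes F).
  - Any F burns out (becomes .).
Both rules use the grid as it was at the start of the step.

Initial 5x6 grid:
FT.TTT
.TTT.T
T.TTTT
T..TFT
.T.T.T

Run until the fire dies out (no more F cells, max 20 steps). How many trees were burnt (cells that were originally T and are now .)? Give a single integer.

Step 1: +4 fires, +2 burnt (F count now 4)
Step 2: +5 fires, +4 burnt (F count now 5)
Step 3: +4 fires, +5 burnt (F count now 4)
Step 4: +2 fires, +4 burnt (F count now 2)
Step 5: +1 fires, +2 burnt (F count now 1)
Step 6: +0 fires, +1 burnt (F count now 0)
Fire out after step 6
Initially T: 19, now '.': 27
Total burnt (originally-T cells now '.'): 16

Answer: 16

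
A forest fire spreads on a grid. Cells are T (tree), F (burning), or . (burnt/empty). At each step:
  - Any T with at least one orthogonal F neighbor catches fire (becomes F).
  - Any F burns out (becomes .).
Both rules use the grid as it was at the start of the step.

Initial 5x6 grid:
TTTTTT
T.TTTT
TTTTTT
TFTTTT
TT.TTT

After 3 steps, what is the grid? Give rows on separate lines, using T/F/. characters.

Step 1: 4 trees catch fire, 1 burn out
  TTTTTT
  T.TTTT
  TFTTTT
  F.FTTT
  TF.TTT
Step 2: 4 trees catch fire, 4 burn out
  TTTTTT
  T.TTTT
  F.FTTT
  ...FTT
  F..TTT
Step 3: 5 trees catch fire, 4 burn out
  TTTTTT
  F.FTTT
  ...FTT
  ....FT
  ...FTT

TTTTTT
F.FTTT
...FTT
....FT
...FTT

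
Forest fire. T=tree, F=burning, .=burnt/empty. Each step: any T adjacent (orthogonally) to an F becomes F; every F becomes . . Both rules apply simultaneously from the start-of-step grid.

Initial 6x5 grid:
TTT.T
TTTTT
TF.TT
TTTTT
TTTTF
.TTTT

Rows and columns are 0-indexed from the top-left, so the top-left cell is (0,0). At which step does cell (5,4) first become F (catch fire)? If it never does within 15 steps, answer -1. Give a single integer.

Step 1: cell (5,4)='F' (+6 fires, +2 burnt)
  -> target ignites at step 1
Step 2: cell (5,4)='.' (+10 fires, +6 burnt)
Step 3: cell (5,4)='.' (+8 fires, +10 burnt)
Step 4: cell (5,4)='.' (+1 fires, +8 burnt)
Step 5: cell (5,4)='.' (+0 fires, +1 burnt)
  fire out at step 5

1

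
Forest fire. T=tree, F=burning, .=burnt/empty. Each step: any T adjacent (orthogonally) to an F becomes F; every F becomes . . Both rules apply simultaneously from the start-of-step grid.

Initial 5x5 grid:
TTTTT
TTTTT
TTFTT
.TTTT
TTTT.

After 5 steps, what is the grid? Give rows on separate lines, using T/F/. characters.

Step 1: 4 trees catch fire, 1 burn out
  TTTTT
  TTFTT
  TF.FT
  .TFTT
  TTTT.
Step 2: 8 trees catch fire, 4 burn out
  TTFTT
  TF.FT
  F...F
  .F.FT
  TTFT.
Step 3: 7 trees catch fire, 8 burn out
  TF.FT
  F...F
  .....
  ....F
  TF.F.
Step 4: 3 trees catch fire, 7 burn out
  F...F
  .....
  .....
  .....
  F....
Step 5: 0 trees catch fire, 3 burn out
  .....
  .....
  .....
  .....
  .....

.....
.....
.....
.....
.....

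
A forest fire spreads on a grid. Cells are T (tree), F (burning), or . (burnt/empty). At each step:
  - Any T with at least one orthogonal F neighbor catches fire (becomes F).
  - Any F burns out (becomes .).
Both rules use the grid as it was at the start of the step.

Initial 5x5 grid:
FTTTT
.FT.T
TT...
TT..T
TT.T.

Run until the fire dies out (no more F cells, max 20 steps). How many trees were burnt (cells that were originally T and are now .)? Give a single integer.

Answer: 12

Derivation:
Step 1: +3 fires, +2 burnt (F count now 3)
Step 2: +3 fires, +3 burnt (F count now 3)
Step 3: +3 fires, +3 burnt (F count now 3)
Step 4: +2 fires, +3 burnt (F count now 2)
Step 5: +1 fires, +2 burnt (F count now 1)
Step 6: +0 fires, +1 burnt (F count now 0)
Fire out after step 6
Initially T: 14, now '.': 23
Total burnt (originally-T cells now '.'): 12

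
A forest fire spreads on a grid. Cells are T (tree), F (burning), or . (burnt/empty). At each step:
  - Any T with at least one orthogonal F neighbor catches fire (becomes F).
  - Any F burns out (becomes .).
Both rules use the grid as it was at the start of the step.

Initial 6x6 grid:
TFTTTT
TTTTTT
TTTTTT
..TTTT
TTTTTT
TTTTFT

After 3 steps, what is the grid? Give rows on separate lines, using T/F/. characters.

Step 1: 6 trees catch fire, 2 burn out
  F.FTTT
  TFTTTT
  TTTTTT
  ..TTTT
  TTTTFT
  TTTF.F
Step 2: 8 trees catch fire, 6 burn out
  ...FTT
  F.FTTT
  TFTTTT
  ..TTFT
  TTTF.F
  TTF...
Step 3: 9 trees catch fire, 8 burn out
  ....FT
  ...FTT
  F.FTFT
  ..TF.F
  TTF...
  TF....

....FT
...FTT
F.FTFT
..TF.F
TTF...
TF....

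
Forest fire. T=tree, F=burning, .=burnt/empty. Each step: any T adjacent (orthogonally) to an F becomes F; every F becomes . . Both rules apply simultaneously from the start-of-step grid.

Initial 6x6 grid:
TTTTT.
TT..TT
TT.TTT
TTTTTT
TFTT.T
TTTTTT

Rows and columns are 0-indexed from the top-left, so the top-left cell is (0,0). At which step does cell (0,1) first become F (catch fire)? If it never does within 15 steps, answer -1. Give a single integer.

Step 1: cell (0,1)='T' (+4 fires, +1 burnt)
Step 2: cell (0,1)='T' (+6 fires, +4 burnt)
Step 3: cell (0,1)='T' (+4 fires, +6 burnt)
Step 4: cell (0,1)='F' (+5 fires, +4 burnt)
  -> target ignites at step 4
Step 5: cell (0,1)='.' (+5 fires, +5 burnt)
Step 6: cell (0,1)='.' (+4 fires, +5 burnt)
Step 7: cell (0,1)='.' (+2 fires, +4 burnt)
Step 8: cell (0,1)='.' (+0 fires, +2 burnt)
  fire out at step 8

4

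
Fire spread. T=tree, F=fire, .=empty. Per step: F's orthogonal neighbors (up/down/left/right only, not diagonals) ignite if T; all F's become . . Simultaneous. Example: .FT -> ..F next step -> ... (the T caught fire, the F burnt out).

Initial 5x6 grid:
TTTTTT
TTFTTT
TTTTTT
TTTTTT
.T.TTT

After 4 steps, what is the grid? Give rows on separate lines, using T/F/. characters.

Step 1: 4 trees catch fire, 1 burn out
  TTFTTT
  TF.FTT
  TTFTTT
  TTTTTT
  .T.TTT
Step 2: 7 trees catch fire, 4 burn out
  TF.FTT
  F...FT
  TF.FTT
  TTFTTT
  .T.TTT
Step 3: 7 trees catch fire, 7 burn out
  F...FT
  .....F
  F...FT
  TF.FTT
  .T.TTT
Step 4: 6 trees catch fire, 7 burn out
  .....F
  ......
  .....F
  F...FT
  .F.FTT

.....F
......
.....F
F...FT
.F.FTT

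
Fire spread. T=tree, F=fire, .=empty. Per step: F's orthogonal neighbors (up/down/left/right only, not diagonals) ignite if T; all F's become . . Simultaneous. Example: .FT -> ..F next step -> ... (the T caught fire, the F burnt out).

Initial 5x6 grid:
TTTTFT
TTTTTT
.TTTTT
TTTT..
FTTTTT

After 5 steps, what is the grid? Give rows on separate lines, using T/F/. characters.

Step 1: 5 trees catch fire, 2 burn out
  TTTF.F
  TTTTFT
  .TTTTT
  FTTT..
  .FTTTT
Step 2: 6 trees catch fire, 5 burn out
  TTF...
  TTTF.F
  .TTTFT
  .FTT..
  ..FTTT
Step 3: 7 trees catch fire, 6 burn out
  TF....
  TTF...
  .FTF.F
  ..FT..
  ...FTT
Step 4: 5 trees catch fire, 7 burn out
  F.....
  TF....
  ..F...
  ...F..
  ....FT
Step 5: 2 trees catch fire, 5 burn out
  ......
  F.....
  ......
  ......
  .....F

......
F.....
......
......
.....F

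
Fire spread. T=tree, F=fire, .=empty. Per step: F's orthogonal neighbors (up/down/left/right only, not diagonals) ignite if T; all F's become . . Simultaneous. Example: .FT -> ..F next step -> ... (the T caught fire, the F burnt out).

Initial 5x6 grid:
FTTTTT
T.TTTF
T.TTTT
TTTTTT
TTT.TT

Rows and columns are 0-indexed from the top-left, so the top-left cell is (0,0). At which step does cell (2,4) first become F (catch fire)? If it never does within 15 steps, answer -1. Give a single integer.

Step 1: cell (2,4)='T' (+5 fires, +2 burnt)
Step 2: cell (2,4)='F' (+6 fires, +5 burnt)
  -> target ignites at step 2
Step 3: cell (2,4)='.' (+6 fires, +6 burnt)
Step 4: cell (2,4)='.' (+5 fires, +6 burnt)
Step 5: cell (2,4)='.' (+2 fires, +5 burnt)
Step 6: cell (2,4)='.' (+1 fires, +2 burnt)
Step 7: cell (2,4)='.' (+0 fires, +1 burnt)
  fire out at step 7

2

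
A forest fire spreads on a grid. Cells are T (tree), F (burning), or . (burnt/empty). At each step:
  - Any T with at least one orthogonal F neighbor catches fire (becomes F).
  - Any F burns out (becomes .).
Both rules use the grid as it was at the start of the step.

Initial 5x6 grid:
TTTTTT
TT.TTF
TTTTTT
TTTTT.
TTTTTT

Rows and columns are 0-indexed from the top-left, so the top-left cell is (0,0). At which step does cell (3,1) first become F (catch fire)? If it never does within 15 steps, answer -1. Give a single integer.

Step 1: cell (3,1)='T' (+3 fires, +1 burnt)
Step 2: cell (3,1)='T' (+3 fires, +3 burnt)
Step 3: cell (3,1)='T' (+3 fires, +3 burnt)
Step 4: cell (3,1)='T' (+4 fires, +3 burnt)
Step 5: cell (3,1)='T' (+5 fires, +4 burnt)
Step 6: cell (3,1)='F' (+5 fires, +5 burnt)
  -> target ignites at step 6
Step 7: cell (3,1)='.' (+3 fires, +5 burnt)
Step 8: cell (3,1)='.' (+1 fires, +3 burnt)
Step 9: cell (3,1)='.' (+0 fires, +1 burnt)
  fire out at step 9

6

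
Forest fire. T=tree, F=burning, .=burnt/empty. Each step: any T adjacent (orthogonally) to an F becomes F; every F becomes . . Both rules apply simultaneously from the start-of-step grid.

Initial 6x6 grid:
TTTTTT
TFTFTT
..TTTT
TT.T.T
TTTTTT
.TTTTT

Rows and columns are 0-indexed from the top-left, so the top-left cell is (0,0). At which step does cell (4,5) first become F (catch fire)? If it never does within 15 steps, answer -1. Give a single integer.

Step 1: cell (4,5)='T' (+6 fires, +2 burnt)
Step 2: cell (4,5)='T' (+7 fires, +6 burnt)
Step 3: cell (4,5)='T' (+3 fires, +7 burnt)
Step 4: cell (4,5)='T' (+4 fires, +3 burnt)
Step 5: cell (4,5)='F' (+4 fires, +4 burnt)
  -> target ignites at step 5
Step 6: cell (4,5)='.' (+4 fires, +4 burnt)
Step 7: cell (4,5)='.' (+1 fires, +4 burnt)
Step 8: cell (4,5)='.' (+0 fires, +1 burnt)
  fire out at step 8

5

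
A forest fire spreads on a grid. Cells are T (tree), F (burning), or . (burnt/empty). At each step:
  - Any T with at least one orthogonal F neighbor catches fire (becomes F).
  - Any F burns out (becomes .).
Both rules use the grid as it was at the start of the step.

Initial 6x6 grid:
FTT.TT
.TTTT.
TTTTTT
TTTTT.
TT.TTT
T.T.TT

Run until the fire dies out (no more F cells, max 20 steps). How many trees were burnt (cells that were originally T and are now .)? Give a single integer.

Step 1: +1 fires, +1 burnt (F count now 1)
Step 2: +2 fires, +1 burnt (F count now 2)
Step 3: +2 fires, +2 burnt (F count now 2)
Step 4: +4 fires, +2 burnt (F count now 4)
Step 5: +5 fires, +4 burnt (F count now 5)
Step 6: +4 fires, +5 burnt (F count now 4)
Step 7: +5 fires, +4 burnt (F count now 5)
Step 8: +1 fires, +5 burnt (F count now 1)
Step 9: +2 fires, +1 burnt (F count now 2)
Step 10: +1 fires, +2 burnt (F count now 1)
Step 11: +0 fires, +1 burnt (F count now 0)
Fire out after step 11
Initially T: 28, now '.': 35
Total burnt (originally-T cells now '.'): 27

Answer: 27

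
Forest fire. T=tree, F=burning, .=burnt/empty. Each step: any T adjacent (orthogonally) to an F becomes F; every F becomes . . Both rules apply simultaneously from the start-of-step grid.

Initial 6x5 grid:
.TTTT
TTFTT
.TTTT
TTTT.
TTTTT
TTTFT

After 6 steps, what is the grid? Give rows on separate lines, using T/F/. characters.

Step 1: 7 trees catch fire, 2 burn out
  .TFTT
  TF.FT
  .TFTT
  TTTT.
  TTTFT
  TTF.F
Step 2: 11 trees catch fire, 7 burn out
  .F.FT
  F...F
  .F.FT
  TTFF.
  TTF.F
  TF...
Step 3: 5 trees catch fire, 11 burn out
  ....F
  .....
  ....F
  TF...
  TF...
  F....
Step 4: 2 trees catch fire, 5 burn out
  .....
  .....
  .....
  F....
  F....
  .....
Step 5: 0 trees catch fire, 2 burn out
  .....
  .....
  .....
  .....
  .....
  .....
Step 6: 0 trees catch fire, 0 burn out
  .....
  .....
  .....
  .....
  .....
  .....

.....
.....
.....
.....
.....
.....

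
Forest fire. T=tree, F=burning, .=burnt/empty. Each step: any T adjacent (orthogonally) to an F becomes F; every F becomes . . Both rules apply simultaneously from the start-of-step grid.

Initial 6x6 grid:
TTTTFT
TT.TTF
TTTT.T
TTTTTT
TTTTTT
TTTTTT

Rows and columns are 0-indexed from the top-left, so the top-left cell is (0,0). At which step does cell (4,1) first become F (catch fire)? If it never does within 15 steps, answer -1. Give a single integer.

Step 1: cell (4,1)='T' (+4 fires, +2 burnt)
Step 2: cell (4,1)='T' (+3 fires, +4 burnt)
Step 3: cell (4,1)='T' (+4 fires, +3 burnt)
Step 4: cell (4,1)='T' (+6 fires, +4 burnt)
Step 5: cell (4,1)='T' (+5 fires, +6 burnt)
Step 6: cell (4,1)='T' (+4 fires, +5 burnt)
Step 7: cell (4,1)='F' (+3 fires, +4 burnt)
  -> target ignites at step 7
Step 8: cell (4,1)='.' (+2 fires, +3 burnt)
Step 9: cell (4,1)='.' (+1 fires, +2 burnt)
Step 10: cell (4,1)='.' (+0 fires, +1 burnt)
  fire out at step 10

7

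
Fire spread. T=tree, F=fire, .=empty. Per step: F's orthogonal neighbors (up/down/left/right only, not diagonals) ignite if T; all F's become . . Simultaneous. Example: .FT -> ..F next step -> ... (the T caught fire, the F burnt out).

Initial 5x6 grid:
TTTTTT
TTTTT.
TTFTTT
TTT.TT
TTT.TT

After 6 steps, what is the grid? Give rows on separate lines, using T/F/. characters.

Step 1: 4 trees catch fire, 1 burn out
  TTTTTT
  TTFTT.
  TF.FTT
  TTF.TT
  TTT.TT
Step 2: 7 trees catch fire, 4 burn out
  TTFTTT
  TF.FT.
  F...FT
  TF..TT
  TTF.TT
Step 3: 8 trees catch fire, 7 burn out
  TF.FTT
  F...F.
  .....F
  F...FT
  TF..TT
Step 4: 5 trees catch fire, 8 burn out
  F...FT
  ......
  ......
  .....F
  F...FT
Step 5: 2 trees catch fire, 5 burn out
  .....F
  ......
  ......
  ......
  .....F
Step 6: 0 trees catch fire, 2 burn out
  ......
  ......
  ......
  ......
  ......

......
......
......
......
......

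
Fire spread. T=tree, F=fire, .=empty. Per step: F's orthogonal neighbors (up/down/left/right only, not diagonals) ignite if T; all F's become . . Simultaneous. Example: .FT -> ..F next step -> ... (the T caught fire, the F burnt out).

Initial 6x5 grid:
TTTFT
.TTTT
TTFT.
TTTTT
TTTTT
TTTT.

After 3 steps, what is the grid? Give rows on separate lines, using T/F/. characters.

Step 1: 7 trees catch fire, 2 burn out
  TTF.F
  .TFFT
  TF.F.
  TTFTT
  TTTTT
  TTTT.
Step 2: 7 trees catch fire, 7 burn out
  TF...
  .F..F
  F....
  TF.FT
  TTFTT
  TTTT.
Step 3: 6 trees catch fire, 7 burn out
  F....
  .....
  .....
  F...F
  TF.FT
  TTFT.

F....
.....
.....
F...F
TF.FT
TTFT.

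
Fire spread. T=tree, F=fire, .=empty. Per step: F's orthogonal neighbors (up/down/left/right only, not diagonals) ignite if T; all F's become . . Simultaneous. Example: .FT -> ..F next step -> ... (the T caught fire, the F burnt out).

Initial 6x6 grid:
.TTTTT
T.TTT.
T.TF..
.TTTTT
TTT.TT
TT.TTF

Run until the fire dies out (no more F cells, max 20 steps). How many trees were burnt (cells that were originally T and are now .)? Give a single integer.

Step 1: +5 fires, +2 burnt (F count now 5)
Step 2: +8 fires, +5 burnt (F count now 8)
Step 3: +4 fires, +8 burnt (F count now 4)
Step 4: +3 fires, +4 burnt (F count now 3)
Step 5: +2 fires, +3 burnt (F count now 2)
Step 6: +1 fires, +2 burnt (F count now 1)
Step 7: +0 fires, +1 burnt (F count now 0)
Fire out after step 7
Initially T: 25, now '.': 34
Total burnt (originally-T cells now '.'): 23

Answer: 23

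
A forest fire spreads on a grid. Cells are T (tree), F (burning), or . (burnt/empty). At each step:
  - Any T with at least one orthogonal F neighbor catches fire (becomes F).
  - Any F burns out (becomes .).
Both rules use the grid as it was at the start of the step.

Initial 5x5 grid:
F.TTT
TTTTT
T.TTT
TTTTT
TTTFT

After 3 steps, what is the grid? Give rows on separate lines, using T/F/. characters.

Step 1: 4 trees catch fire, 2 burn out
  ..TTT
  FTTTT
  T.TTT
  TTTFT
  TTF.F
Step 2: 6 trees catch fire, 4 burn out
  ..TTT
  .FTTT
  F.TFT
  TTF.F
  TF...
Step 3: 7 trees catch fire, 6 burn out
  ..TTT
  ..FFT
  ..F.F
  FF...
  F....

..TTT
..FFT
..F.F
FF...
F....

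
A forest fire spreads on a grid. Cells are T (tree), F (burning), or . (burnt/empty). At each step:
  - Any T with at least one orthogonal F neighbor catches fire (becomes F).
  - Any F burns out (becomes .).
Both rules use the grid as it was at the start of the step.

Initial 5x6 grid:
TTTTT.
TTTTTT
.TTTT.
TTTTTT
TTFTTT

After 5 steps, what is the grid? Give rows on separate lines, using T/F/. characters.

Step 1: 3 trees catch fire, 1 burn out
  TTTTT.
  TTTTTT
  .TTTT.
  TTFTTT
  TF.FTT
Step 2: 5 trees catch fire, 3 burn out
  TTTTT.
  TTTTTT
  .TFTT.
  TF.FTT
  F...FT
Step 3: 6 trees catch fire, 5 burn out
  TTTTT.
  TTFTTT
  .F.FT.
  F...FT
  .....F
Step 4: 5 trees catch fire, 6 burn out
  TTFTT.
  TF.FTT
  ....F.
  .....F
  ......
Step 5: 4 trees catch fire, 5 burn out
  TF.FT.
  F...FT
  ......
  ......
  ......

TF.FT.
F...FT
......
......
......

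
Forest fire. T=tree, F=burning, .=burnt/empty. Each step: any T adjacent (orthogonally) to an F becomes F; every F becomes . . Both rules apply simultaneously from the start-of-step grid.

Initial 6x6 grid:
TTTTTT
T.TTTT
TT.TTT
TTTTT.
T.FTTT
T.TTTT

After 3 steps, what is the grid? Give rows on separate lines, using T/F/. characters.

Step 1: 3 trees catch fire, 1 burn out
  TTTTTT
  T.TTTT
  TT.TTT
  TTFTT.
  T..FTT
  T.FTTT
Step 2: 4 trees catch fire, 3 burn out
  TTTTTT
  T.TTTT
  TT.TTT
  TF.FT.
  T...FT
  T..FTT
Step 3: 6 trees catch fire, 4 burn out
  TTTTTT
  T.TTTT
  TF.FTT
  F...F.
  T....F
  T...FT

TTTTTT
T.TTTT
TF.FTT
F...F.
T....F
T...FT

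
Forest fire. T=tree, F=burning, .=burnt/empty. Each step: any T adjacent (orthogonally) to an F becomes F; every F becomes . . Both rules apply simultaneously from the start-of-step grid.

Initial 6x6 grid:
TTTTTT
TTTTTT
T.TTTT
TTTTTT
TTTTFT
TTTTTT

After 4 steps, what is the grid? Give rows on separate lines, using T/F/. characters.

Step 1: 4 trees catch fire, 1 burn out
  TTTTTT
  TTTTTT
  T.TTTT
  TTTTFT
  TTTF.F
  TTTTFT
Step 2: 6 trees catch fire, 4 burn out
  TTTTTT
  TTTTTT
  T.TTFT
  TTTF.F
  TTF...
  TTTF.F
Step 3: 6 trees catch fire, 6 burn out
  TTTTTT
  TTTTFT
  T.TF.F
  TTF...
  TF....
  TTF...
Step 4: 7 trees catch fire, 6 burn out
  TTTTFT
  TTTF.F
  T.F...
  TF....
  F.....
  TF....

TTTTFT
TTTF.F
T.F...
TF....
F.....
TF....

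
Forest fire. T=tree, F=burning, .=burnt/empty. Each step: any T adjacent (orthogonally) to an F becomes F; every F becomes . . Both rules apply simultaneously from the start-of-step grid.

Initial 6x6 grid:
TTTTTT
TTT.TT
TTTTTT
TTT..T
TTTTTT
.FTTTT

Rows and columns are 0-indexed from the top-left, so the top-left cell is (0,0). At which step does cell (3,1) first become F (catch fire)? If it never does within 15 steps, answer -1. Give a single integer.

Step 1: cell (3,1)='T' (+2 fires, +1 burnt)
Step 2: cell (3,1)='F' (+4 fires, +2 burnt)
  -> target ignites at step 2
Step 3: cell (3,1)='.' (+5 fires, +4 burnt)
Step 4: cell (3,1)='.' (+5 fires, +5 burnt)
Step 5: cell (3,1)='.' (+5 fires, +5 burnt)
Step 6: cell (3,1)='.' (+4 fires, +5 burnt)
Step 7: cell (3,1)='.' (+3 fires, +4 burnt)
Step 8: cell (3,1)='.' (+2 fires, +3 burnt)
Step 9: cell (3,1)='.' (+1 fires, +2 burnt)
Step 10: cell (3,1)='.' (+0 fires, +1 burnt)
  fire out at step 10

2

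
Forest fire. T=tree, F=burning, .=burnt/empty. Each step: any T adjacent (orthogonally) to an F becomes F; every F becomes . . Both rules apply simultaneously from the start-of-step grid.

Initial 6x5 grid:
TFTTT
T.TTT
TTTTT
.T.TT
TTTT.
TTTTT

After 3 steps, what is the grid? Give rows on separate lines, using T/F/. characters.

Step 1: 2 trees catch fire, 1 burn out
  F.FTT
  T.TTT
  TTTTT
  .T.TT
  TTTT.
  TTTTT
Step 2: 3 trees catch fire, 2 burn out
  ...FT
  F.FTT
  TTTTT
  .T.TT
  TTTT.
  TTTTT
Step 3: 4 trees catch fire, 3 burn out
  ....F
  ...FT
  FTFTT
  .T.TT
  TTTT.
  TTTTT

....F
...FT
FTFTT
.T.TT
TTTT.
TTTTT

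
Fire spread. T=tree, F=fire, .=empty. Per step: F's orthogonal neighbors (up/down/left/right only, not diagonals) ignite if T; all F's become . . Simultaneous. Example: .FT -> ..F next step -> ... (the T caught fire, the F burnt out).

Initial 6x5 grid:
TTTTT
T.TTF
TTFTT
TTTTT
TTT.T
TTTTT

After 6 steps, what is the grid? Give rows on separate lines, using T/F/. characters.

Step 1: 7 trees catch fire, 2 burn out
  TTTTF
  T.FF.
  TF.FF
  TTFTT
  TTT.T
  TTTTT
Step 2: 7 trees catch fire, 7 burn out
  TTFF.
  T....
  F....
  TF.FF
  TTF.T
  TTTTT
Step 3: 6 trees catch fire, 7 burn out
  TF...
  F....
  .....
  F....
  TF..F
  TTFTT
Step 4: 5 trees catch fire, 6 burn out
  F....
  .....
  .....
  .....
  F....
  TF.FF
Step 5: 1 trees catch fire, 5 burn out
  .....
  .....
  .....
  .....
  .....
  F....
Step 6: 0 trees catch fire, 1 burn out
  .....
  .....
  .....
  .....
  .....
  .....

.....
.....
.....
.....
.....
.....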